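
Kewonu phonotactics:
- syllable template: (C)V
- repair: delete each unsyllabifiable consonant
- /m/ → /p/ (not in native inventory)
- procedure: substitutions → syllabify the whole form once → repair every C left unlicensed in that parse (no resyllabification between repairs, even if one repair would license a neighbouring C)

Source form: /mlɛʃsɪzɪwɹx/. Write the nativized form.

Substitution: /m/ → /p/, giving /plɛʃsɪzɪwɹx/.
Under (C)V, the unsyllabifiable consonants are /p/, /ʃ/, /w/, /ɹ/, /x/ (no codas are permitted; onsets are limited to one consonant).
Each unlicensed consonant is deleted: /p/, /ʃ/, /w/, /ɹ/, /x/.

lɛsɪzɪ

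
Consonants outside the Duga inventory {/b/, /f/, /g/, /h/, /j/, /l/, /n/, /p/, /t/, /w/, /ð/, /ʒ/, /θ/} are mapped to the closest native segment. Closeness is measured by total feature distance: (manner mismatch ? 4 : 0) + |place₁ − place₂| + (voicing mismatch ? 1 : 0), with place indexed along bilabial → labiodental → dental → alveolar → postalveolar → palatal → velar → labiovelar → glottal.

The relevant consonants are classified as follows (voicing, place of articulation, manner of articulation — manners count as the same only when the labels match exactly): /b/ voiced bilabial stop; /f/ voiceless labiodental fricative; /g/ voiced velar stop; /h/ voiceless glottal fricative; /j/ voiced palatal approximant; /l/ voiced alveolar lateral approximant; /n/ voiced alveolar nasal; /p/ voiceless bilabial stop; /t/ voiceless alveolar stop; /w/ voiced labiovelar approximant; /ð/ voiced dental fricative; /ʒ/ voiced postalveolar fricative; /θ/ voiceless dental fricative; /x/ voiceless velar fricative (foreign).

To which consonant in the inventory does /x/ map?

/h/ is closest: same manner (fricative), place distance 2 (velar→glottal), same voicing; total 2. Next closest is /ʒ/ at distance 3.

h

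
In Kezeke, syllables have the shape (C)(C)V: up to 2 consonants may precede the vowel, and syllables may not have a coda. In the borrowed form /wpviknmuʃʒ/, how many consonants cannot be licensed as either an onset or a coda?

4

Syllabifying with onset maximization leaves /w/, /k/, /ʃ/, /ʒ/ stranded (no codas are permitted; onsets may contain at most 2 consonants).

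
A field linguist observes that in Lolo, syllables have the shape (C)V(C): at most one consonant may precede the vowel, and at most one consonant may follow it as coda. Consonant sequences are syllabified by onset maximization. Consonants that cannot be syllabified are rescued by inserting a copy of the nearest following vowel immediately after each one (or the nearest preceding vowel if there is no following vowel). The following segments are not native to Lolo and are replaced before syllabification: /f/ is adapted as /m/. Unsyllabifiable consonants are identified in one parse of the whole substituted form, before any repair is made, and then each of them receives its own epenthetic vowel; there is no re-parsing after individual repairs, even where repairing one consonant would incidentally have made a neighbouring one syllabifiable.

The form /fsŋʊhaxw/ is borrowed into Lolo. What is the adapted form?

Substitution: /f/ → /m/, giving /msŋʊhaxw/.
The consonants /m/, /s/, /w/ cannot be parsed into a legal (C)V(C) syllable (at most one coda consonant is licensed; onsets are limited to one consonant).
Inserting the epenthetic vowel yields /m/ → /mʊ/, /s/ → /sʊ/, /w/ → /wa/.

mʊsʊŋʊhaxwa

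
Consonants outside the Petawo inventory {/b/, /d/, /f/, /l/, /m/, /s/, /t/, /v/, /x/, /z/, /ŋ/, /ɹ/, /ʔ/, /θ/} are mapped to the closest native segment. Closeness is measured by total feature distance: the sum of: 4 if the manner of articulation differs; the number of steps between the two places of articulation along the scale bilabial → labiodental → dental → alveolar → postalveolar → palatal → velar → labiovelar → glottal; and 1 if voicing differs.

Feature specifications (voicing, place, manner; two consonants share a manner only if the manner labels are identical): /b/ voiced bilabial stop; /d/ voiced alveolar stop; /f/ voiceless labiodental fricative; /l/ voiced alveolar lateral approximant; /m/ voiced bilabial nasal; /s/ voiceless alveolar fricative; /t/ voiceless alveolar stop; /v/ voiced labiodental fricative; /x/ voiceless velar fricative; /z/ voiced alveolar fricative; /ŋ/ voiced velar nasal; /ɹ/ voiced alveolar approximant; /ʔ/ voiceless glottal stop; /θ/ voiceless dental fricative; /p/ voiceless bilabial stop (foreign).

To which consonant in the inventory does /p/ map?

b

/b/ is closest: same manner (stop), place distance 0 (bilabial→bilabial), voicing differs (+1); total 1. Next closest is /t/ at distance 3.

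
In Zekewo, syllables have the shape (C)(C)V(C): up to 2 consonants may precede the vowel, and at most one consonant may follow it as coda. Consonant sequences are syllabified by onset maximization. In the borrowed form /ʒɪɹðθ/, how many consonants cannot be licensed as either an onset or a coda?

The consonants /ð/, /θ/ cannot be parsed into a legal (C)(C)V(C) syllable (at most one coda consonant is licensed; onsets may contain at most 2 consonants).

2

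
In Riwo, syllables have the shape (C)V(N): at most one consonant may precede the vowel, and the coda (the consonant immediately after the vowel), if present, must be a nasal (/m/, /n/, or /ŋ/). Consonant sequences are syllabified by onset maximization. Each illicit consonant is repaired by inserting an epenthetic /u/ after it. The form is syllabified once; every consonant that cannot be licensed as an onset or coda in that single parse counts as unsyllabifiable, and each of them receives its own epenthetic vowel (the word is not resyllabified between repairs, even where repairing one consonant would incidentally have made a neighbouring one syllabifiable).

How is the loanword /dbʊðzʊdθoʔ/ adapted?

dubʊðuzʊduθoʔu

Under (C)V(N), the unsyllabifiable consonants are /d/, /ð/, /d/, /ʔ/ (only a nasal (/m/, /n/, or /ŋ/) is licensed in coda position; onsets are limited to one consonant).
Inserting the epenthetic vowel yields /d/ → /du/, /ð/ → /ðu/, /d/ → /du/, /ʔ/ → /ʔu/.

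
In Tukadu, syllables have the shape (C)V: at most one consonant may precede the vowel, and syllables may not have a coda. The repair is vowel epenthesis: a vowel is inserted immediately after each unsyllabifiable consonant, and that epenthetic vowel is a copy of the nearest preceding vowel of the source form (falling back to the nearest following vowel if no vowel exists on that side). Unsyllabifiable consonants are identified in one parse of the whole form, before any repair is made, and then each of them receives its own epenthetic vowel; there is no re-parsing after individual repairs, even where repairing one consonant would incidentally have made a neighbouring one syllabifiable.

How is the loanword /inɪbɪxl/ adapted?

Syllabifying with onset maximization leaves /x/, /l/ stranded (no codas are permitted; onsets are limited to one consonant).
Inserting the epenthetic vowel yields /x/ → /xɪ/, /l/ → /lɪ/.

inɪbɪxɪlɪ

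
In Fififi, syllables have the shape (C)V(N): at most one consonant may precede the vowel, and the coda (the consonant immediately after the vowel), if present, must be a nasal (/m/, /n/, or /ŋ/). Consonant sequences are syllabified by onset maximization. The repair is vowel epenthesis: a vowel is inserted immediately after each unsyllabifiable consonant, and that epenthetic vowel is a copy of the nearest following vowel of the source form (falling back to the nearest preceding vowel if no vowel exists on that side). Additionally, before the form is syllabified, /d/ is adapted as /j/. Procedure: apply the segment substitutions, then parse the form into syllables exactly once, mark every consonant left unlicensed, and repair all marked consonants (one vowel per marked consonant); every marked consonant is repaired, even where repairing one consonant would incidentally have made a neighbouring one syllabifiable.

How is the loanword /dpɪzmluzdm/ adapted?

jɪpɪzumuluzujumu

Substitution: /d/ → /j/, giving /jpɪzmluzjm/.
The consonants /j/, /z/, /m/, /z/, /j/, /m/ cannot be parsed into a legal (C)V(N) syllable (only a nasal (/m/, /n/, or /ŋ/) is licensed in coda position; onsets are limited to one consonant).
Inserting the epenthetic vowel yields /j/ → /jɪ/, /z/ → /zu/, /m/ → /mu/, /z/ → /zu/, /j/ → /ju/, /m/ → /mu/.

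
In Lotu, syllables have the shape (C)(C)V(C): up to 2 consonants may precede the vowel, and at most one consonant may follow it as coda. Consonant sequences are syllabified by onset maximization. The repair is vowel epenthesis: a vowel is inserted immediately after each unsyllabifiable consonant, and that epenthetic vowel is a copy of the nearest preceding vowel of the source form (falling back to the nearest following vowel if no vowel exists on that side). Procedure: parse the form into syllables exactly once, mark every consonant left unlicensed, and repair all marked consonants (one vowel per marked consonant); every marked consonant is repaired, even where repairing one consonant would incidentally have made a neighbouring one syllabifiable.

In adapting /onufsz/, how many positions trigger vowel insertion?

The unsyllabifiable consonants are /s/, /z/; each receives one epenthetic vowel.

2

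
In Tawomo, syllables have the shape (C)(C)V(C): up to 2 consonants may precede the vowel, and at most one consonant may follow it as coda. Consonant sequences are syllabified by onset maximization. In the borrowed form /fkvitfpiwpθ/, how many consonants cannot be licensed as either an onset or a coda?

3

The consonants /f/, /p/, /θ/ cannot be parsed into a legal (C)(C)V(C) syllable (at most one coda consonant is licensed; onsets may contain at most 2 consonants).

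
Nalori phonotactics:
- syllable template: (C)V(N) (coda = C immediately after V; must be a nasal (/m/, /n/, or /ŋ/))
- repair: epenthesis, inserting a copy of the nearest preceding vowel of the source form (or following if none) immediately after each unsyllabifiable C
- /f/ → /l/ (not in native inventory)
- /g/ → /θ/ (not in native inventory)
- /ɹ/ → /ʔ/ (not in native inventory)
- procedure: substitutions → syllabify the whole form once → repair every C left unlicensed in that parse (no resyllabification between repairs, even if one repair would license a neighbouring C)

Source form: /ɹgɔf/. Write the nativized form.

ʔɔθɔlɔ

Substitution: /ɹ/ → /ʔ/, /g/ → /θ/, /f/ → /l/, giving /ʔθɔl/.
Syllabifying with onset maximization leaves /ʔ/, /l/ stranded (only a nasal (/m/, /n/, or /ŋ/) is licensed in coda position; onsets are limited to one consonant).
Epenthesis after each stranded consonant: /ʔ/ → /ʔɔ/, /l/ → /lɔ/.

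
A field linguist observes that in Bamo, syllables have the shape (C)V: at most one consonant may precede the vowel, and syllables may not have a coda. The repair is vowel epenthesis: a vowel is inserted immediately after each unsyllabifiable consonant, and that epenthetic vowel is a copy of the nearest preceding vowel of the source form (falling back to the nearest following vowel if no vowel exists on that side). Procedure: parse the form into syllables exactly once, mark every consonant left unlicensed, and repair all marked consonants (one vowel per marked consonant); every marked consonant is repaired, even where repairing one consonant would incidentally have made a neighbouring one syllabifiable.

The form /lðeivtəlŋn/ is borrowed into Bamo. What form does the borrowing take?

leðeivitələŋənə

Syllabifying with onset maximization leaves /l/, /v/, /l/, /ŋ/, /n/ stranded (no codas are permitted; onsets are limited to one consonant).
Each unlicensed consonant becomes the onset of a new syllable: /l/ → /le/, /v/ → /vi/, /l/ → /lə/, /ŋ/ → /ŋə/, /n/ → /nə/.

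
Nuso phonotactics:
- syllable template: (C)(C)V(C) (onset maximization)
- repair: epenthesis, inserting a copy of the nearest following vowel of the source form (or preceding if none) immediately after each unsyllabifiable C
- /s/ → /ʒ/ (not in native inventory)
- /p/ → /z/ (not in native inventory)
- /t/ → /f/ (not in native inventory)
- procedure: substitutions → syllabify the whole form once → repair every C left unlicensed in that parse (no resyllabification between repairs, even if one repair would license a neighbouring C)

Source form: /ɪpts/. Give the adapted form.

Substitution: /p/ → /z/, /t/ → /f/, /s/ → /ʒ/, giving /ɪzfʒ/.
Under (C)(C)V(C), the unsyllabifiable consonants are /f/, /ʒ/ (at most one coda consonant is licensed; onsets may contain at most 2 consonants).
Epenthesis after each stranded consonant: /f/ → /fɪ/, /ʒ/ → /ʒɪ/.

ɪzfɪʒɪ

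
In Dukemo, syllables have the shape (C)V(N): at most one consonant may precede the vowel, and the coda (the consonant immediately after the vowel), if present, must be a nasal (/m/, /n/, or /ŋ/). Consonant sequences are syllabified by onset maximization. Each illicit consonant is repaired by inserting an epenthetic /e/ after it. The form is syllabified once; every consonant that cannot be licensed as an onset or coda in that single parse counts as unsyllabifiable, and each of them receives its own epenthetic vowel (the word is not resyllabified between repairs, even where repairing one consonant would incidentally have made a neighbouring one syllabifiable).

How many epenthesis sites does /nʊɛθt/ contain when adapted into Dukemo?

The unsyllabifiable consonants are /θ/, /t/; each receives one epenthetic vowel.

2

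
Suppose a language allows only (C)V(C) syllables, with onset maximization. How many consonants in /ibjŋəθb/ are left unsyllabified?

2

Under (C)V(C), the unsyllabifiable consonants are /j/, /b/ (at most one coda consonant is licensed; onsets are limited to one consonant).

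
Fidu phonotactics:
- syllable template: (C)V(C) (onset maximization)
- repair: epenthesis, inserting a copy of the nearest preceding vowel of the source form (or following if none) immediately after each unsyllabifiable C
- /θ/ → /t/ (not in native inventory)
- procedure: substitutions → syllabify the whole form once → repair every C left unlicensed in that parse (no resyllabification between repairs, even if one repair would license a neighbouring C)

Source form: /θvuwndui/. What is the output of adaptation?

Substitution: /θ/ → /t/, giving /tvuwndui/.
Under (C)V(C), the unsyllabifiable consonants are /t/, /n/ (at most one coda consonant is licensed; onsets are limited to one consonant).
Inserting the epenthetic vowel yields /t/ → /tu/, /n/ → /nu/.

tuvuwnudui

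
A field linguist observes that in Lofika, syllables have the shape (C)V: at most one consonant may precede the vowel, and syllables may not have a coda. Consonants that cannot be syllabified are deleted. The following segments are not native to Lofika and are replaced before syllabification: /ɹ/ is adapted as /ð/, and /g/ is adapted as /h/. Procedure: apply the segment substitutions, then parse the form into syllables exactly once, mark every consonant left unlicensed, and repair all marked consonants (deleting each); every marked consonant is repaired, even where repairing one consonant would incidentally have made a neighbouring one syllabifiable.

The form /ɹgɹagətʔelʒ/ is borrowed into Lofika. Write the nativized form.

ðahəʔe

Substitution: /ɹ/ → /ð/, /g/ → /h/, giving /ðhðahətʔelʒ/.
The consonants /ð/, /h/, /t/, /l/, /ʒ/ cannot be parsed into a legal (C)V syllable (no codas are permitted; onsets are limited to one consonant).
Each unlicensed consonant is deleted: /ð/, /h/, /t/, /l/, /ʒ/.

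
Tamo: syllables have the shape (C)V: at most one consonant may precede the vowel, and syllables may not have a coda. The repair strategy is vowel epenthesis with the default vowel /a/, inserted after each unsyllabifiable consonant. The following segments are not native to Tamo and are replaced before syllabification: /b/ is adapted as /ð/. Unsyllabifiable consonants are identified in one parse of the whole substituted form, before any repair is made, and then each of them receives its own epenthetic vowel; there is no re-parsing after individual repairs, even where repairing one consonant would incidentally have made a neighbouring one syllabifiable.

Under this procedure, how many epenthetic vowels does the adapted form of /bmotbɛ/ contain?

2

After substitution the input is /ðmotðɛ/.
The unsyllabifiable consonants are /ð/, /t/; each receives one epenthetic vowel.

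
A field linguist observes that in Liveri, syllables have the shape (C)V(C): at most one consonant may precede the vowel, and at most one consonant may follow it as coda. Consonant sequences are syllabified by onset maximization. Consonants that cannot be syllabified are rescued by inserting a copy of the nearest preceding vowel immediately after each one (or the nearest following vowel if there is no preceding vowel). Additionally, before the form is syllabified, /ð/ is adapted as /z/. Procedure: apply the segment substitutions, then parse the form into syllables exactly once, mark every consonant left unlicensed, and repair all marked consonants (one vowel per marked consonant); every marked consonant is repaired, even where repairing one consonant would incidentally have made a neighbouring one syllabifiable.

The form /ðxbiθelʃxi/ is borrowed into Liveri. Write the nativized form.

Substitution: /ð/ → /z/, giving /zxbiθelʃxi/.
The consonants /z/, /x/, /ʃ/ cannot be parsed into a legal (C)V(C) syllable (at most one coda consonant is licensed; onsets are limited to one consonant).
Epenthesis after each stranded consonant: /z/ → /zi/, /x/ → /xi/, /ʃ/ → /ʃe/.

zixibiθelʃexi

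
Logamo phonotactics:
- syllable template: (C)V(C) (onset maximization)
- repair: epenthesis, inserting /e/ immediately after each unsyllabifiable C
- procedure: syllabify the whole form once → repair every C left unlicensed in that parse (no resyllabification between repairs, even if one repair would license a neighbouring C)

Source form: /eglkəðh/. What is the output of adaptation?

Under (C)V(C), the unsyllabifiable consonants are /l/, /h/ (at most one coda consonant is licensed; onsets are limited to one consonant).
Inserting the epenthetic vowel yields /l/ → /le/, /h/ → /he/.

eglekəðhe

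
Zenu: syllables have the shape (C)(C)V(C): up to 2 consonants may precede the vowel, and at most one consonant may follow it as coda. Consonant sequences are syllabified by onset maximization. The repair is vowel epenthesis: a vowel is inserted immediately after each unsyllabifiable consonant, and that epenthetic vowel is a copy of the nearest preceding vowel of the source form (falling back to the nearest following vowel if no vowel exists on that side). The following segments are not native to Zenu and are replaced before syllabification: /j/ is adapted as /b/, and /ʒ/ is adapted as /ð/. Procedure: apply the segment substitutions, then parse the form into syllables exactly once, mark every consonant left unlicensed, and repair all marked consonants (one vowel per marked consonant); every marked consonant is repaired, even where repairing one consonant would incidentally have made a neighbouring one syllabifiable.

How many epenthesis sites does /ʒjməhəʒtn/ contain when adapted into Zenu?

3

After substitution the input is /ðbməhəðtn/.
The unsyllabifiable consonants are /ð/, /t/, /n/; each receives one epenthetic vowel.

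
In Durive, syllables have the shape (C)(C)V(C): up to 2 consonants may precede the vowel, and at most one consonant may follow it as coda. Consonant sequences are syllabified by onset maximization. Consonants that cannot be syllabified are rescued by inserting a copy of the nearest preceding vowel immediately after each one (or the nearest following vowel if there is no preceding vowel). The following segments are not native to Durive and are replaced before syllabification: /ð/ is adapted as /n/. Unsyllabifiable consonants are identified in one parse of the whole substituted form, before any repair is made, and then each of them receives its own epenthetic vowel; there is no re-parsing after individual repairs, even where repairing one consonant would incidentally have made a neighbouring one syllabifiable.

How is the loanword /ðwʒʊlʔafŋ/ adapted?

nʊwʒʊlʔafŋa

Substitution: /ð/ → /n/, giving /nwʒʊlʔafŋ/.
The consonants /n/, /ŋ/ cannot be parsed into a legal (C)(C)V(C) syllable (at most one coda consonant is licensed; onsets may contain at most 2 consonants).
Epenthesis after each stranded consonant: /n/ → /nʊ/, /ŋ/ → /ŋa/.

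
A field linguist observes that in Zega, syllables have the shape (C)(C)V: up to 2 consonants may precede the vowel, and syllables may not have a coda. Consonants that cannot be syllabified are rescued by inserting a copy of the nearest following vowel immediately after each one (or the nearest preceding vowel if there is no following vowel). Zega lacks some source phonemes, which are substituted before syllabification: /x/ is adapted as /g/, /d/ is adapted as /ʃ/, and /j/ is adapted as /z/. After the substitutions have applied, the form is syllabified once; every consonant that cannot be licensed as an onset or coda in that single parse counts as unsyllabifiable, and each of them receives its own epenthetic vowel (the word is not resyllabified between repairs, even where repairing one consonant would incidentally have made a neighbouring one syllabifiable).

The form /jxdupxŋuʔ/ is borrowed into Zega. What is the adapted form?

Substitution: /j/ → /z/, /x/ → /g/, /d/ → /ʃ/, giving /zgʃupgŋuʔ/.
Under (C)(C)V, the unsyllabifiable consonants are /z/, /p/, /ʔ/ (no codas are permitted; onsets may contain at most 2 consonants).
Each unlicensed consonant becomes the onset of a new syllable: /z/ → /zu/, /p/ → /pu/, /ʔ/ → /ʔu/.

zugʃupugŋuʔu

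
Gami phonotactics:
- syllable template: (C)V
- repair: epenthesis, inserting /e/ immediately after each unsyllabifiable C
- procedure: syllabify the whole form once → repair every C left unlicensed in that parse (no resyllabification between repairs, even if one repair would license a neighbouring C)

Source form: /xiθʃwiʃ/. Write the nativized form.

xiθeʃewiʃe

Syllabifying with onset maximization leaves /θ/, /ʃ/, /ʃ/ stranded (no codas are permitted; onsets are limited to one consonant).
Epenthesis after each stranded consonant: /θ/ → /θe/, /ʃ/ → /ʃe/, /ʃ/ → /ʃe/.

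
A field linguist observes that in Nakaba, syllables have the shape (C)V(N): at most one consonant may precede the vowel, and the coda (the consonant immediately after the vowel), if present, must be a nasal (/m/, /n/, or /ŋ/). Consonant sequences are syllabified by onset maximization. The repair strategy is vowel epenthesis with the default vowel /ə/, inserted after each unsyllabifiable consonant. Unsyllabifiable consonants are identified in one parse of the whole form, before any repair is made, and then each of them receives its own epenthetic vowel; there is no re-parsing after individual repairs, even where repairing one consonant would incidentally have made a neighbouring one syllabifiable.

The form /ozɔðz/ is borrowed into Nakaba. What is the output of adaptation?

Under (C)V(N), the unsyllabifiable consonants are /ð/, /z/ (only a nasal (/m/, /n/, or /ŋ/) is licensed in coda position; onsets are limited to one consonant).
Epenthesis after each stranded consonant: /ð/ → /ðə/, /z/ → /zə/.

ozɔðəzə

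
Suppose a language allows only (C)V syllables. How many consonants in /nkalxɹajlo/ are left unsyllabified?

Syllabifying with onset maximization leaves /n/, /l/, /x/, /j/ stranded (no codas are permitted; onsets are limited to one consonant).

4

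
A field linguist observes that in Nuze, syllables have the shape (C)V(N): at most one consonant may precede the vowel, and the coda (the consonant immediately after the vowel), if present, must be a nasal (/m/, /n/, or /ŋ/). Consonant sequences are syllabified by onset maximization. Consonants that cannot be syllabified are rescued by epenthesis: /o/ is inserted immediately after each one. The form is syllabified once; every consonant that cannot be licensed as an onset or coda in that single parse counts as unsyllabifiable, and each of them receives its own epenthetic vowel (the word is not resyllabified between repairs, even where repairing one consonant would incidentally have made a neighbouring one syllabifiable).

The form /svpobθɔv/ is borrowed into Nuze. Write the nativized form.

The consonants /s/, /v/, /b/, /v/ cannot be parsed into a legal (C)V(N) syllable (only a nasal (/m/, /n/, or /ŋ/) is licensed in coda position; onsets are limited to one consonant).
Each unlicensed consonant becomes the onset of a new syllable: /s/ → /so/, /v/ → /vo/, /b/ → /bo/, /v/ → /vo/.

sovopoboθɔvo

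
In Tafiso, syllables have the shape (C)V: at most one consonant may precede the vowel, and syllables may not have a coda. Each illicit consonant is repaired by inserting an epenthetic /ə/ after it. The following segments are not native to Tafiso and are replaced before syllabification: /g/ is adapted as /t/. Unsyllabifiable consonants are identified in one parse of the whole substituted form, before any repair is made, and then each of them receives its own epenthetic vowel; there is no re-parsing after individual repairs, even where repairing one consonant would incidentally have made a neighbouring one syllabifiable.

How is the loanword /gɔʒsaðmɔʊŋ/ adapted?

Substitution: /g/ → /t/, giving /tɔʒsaðmɔʊŋ/.
Under (C)V, the unsyllabifiable consonants are /ʒ/, /ð/, /ŋ/ (no codas are permitted; onsets are limited to one consonant).
Each unlicensed consonant becomes the onset of a new syllable: /ʒ/ → /ʒə/, /ð/ → /ðə/, /ŋ/ → /ŋə/.

tɔʒəsaðəmɔʊŋə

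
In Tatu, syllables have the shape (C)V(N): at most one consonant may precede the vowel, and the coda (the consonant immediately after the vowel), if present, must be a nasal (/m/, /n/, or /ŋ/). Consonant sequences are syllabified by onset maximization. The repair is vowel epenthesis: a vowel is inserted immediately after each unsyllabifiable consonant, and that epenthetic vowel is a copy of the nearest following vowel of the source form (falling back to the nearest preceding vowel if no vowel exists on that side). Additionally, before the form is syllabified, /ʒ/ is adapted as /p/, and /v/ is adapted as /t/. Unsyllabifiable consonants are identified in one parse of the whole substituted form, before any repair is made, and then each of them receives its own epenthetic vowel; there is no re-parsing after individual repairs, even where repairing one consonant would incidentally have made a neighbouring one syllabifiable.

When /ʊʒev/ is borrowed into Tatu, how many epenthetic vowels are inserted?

1

After substitution the input is /ʊpet/.
The unsyllabifiable consonants are /t/; each receives one epenthetic vowel.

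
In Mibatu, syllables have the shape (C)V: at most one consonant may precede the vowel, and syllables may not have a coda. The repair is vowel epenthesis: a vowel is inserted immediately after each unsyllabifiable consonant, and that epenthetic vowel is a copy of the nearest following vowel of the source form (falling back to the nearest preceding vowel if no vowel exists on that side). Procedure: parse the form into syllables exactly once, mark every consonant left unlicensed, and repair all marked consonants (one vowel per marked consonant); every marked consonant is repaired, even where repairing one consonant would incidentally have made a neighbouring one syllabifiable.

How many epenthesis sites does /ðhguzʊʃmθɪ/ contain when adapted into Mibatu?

4

The unsyllabifiable consonants are /ð/, /h/, /ʃ/, /m/; each receives one epenthetic vowel.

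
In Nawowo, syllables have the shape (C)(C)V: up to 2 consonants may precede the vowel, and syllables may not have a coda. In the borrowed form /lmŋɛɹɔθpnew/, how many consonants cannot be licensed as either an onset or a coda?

3

The consonants /l/, /θ/, /w/ cannot be parsed into a legal (C)(C)V syllable (no codas are permitted; onsets may contain at most 2 consonants).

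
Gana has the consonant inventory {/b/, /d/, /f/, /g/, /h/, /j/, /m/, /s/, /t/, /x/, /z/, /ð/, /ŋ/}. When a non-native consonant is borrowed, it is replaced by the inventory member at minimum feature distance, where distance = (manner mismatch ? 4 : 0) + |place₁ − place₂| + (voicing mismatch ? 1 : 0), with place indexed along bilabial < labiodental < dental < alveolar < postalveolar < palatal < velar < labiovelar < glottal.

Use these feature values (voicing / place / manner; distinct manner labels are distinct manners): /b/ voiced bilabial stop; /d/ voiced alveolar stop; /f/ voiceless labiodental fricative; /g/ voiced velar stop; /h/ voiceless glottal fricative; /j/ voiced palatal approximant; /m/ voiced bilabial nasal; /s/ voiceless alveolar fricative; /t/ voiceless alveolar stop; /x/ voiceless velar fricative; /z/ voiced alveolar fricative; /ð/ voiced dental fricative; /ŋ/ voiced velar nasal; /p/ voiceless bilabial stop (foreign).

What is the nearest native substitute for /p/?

b

/b/ is closest: same manner (stop), place distance 0 (bilabial→bilabial), voicing differs (+1); total 1. Next closest is /t/ at distance 3.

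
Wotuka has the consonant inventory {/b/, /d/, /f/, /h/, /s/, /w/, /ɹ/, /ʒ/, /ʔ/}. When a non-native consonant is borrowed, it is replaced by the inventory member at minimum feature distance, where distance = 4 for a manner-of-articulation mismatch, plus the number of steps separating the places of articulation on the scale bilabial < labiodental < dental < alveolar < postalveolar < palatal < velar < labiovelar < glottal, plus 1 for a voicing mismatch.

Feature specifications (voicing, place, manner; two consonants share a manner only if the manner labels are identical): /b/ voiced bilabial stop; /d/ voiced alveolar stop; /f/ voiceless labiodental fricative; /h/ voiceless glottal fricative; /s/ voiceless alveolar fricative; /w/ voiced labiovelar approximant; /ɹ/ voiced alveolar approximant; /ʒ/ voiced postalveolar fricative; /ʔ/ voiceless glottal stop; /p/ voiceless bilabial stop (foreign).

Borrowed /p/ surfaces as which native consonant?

b

/b/ is closest: same manner (stop), place distance 0 (bilabial→bilabial), voicing differs (+1); total 1. Next closest is /d/ at distance 4.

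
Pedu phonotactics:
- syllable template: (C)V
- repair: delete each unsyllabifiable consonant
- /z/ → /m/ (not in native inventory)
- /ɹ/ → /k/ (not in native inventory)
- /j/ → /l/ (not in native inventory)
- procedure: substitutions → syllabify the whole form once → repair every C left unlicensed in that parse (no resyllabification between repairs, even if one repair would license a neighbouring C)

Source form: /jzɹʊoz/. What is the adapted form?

kʊo

Substitution: /j/ → /l/, /z/ → /m/, /ɹ/ → /k/, giving /lmkʊom/.
Syllabifying with onset maximization leaves /l/, /m/, /m/ stranded (no codas are permitted; onsets are limited to one consonant).
Each unlicensed consonant is deleted: /l/, /m/, /m/.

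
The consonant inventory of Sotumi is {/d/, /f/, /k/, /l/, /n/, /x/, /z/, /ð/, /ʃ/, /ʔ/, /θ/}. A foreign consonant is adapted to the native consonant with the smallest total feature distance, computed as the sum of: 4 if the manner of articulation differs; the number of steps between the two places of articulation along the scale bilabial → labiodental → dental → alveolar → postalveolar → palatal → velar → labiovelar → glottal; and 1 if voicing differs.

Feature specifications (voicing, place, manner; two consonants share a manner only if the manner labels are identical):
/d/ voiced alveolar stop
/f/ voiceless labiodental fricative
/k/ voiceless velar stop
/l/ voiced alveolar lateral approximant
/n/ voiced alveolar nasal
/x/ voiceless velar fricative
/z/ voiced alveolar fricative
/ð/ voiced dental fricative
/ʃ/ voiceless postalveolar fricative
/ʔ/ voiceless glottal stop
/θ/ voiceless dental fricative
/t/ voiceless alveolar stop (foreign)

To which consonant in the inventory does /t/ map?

/d/ is closest: same manner (stop), place distance 0 (alveolar→alveolar), voicing differs (+1); total 1. Next closest is /k/ at distance 3.

d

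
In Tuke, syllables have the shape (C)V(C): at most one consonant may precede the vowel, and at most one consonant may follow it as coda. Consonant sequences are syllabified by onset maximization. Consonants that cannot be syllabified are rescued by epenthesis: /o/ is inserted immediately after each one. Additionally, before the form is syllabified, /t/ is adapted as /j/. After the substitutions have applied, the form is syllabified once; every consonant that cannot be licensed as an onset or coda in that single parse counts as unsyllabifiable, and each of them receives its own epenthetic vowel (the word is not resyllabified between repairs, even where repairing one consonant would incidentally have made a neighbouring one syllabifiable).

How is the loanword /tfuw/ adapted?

Substitution: /t/ → /j/, giving /jfuw/.
Under (C)V(C), the unsyllabifiable consonants are /j/ (at most one coda consonant is licensed; onsets are limited to one consonant).
Inserting the epenthetic vowel yields /j/ → /jo/.

jofuw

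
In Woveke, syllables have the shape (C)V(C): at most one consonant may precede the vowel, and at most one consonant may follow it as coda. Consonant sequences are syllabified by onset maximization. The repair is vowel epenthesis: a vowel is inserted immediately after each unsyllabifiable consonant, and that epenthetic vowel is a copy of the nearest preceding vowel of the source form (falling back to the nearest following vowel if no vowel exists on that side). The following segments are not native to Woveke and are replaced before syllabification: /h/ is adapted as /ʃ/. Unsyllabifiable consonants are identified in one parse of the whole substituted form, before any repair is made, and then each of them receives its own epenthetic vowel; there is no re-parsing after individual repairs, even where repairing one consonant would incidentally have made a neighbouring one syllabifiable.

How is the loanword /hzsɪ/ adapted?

Substitution: /h/ → /ʃ/, giving /ʃzsɪ/.
The consonants /ʃ/, /z/ cannot be parsed into a legal (C)V(C) syllable (at most one coda consonant is licensed; onsets are limited to one consonant).
Epenthesis after each stranded consonant: /ʃ/ → /ʃɪ/, /z/ → /zɪ/.

ʃɪzɪsɪ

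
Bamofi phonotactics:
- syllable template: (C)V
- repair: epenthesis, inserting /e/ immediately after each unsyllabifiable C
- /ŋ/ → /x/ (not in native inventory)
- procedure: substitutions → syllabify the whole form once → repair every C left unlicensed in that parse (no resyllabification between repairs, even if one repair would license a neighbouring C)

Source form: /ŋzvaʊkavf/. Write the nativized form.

xezevaʊkavefe

Substitution: /ŋ/ → /x/, giving /xzvaʊkavf/.
Syllabifying with onset maximization leaves /x/, /z/, /v/, /f/ stranded (no codas are permitted; onsets are limited to one consonant).
Each unlicensed consonant becomes the onset of a new syllable: /x/ → /xe/, /z/ → /ze/, /v/ → /ve/, /f/ → /fe/.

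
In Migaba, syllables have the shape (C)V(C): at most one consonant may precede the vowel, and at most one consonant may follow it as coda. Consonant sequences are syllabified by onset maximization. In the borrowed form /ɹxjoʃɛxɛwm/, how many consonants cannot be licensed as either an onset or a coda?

3

Under (C)V(C), the unsyllabifiable consonants are /ɹ/, /x/, /m/ (at most one coda consonant is licensed; onsets are limited to one consonant).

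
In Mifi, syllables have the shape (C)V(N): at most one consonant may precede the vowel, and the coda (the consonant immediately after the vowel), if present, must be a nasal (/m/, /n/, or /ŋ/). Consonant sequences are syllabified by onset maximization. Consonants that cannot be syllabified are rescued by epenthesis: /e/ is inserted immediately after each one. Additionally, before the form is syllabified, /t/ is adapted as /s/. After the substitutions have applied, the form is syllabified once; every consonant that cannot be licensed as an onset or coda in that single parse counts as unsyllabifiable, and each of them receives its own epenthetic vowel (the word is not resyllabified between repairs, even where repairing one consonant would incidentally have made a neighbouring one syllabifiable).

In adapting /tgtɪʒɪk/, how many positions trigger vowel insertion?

3

After substitution the input is /sgsɪʒɪk/.
The unsyllabifiable consonants are /s/, /g/, /k/; each receives one epenthetic vowel.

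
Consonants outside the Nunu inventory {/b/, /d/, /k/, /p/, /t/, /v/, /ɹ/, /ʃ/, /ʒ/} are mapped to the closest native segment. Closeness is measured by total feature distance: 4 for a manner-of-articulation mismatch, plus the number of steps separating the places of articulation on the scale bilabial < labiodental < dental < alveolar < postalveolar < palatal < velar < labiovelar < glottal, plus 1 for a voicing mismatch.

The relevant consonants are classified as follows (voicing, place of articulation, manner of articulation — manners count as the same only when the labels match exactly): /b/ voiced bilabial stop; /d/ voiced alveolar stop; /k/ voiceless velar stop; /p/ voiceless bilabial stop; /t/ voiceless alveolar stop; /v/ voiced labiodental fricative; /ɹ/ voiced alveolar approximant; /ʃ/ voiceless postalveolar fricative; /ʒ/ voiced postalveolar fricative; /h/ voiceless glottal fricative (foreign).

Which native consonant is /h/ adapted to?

ʃ

/ʃ/ is closest: same manner (fricative), place distance 4 (glottal→postalveolar), same voicing; total 4. Next closest is /ʒ/ at distance 5.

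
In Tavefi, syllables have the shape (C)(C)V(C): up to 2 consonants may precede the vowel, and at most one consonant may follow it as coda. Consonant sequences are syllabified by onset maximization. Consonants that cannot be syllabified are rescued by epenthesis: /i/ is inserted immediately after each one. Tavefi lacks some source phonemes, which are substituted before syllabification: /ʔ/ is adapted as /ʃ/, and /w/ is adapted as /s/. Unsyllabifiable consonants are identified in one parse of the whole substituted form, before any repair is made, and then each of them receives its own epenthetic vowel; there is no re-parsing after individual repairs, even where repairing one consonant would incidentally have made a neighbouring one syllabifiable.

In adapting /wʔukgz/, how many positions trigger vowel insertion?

2

After substitution the input is /sʃukgz/.
The unsyllabifiable consonants are /g/, /z/; each receives one epenthetic vowel.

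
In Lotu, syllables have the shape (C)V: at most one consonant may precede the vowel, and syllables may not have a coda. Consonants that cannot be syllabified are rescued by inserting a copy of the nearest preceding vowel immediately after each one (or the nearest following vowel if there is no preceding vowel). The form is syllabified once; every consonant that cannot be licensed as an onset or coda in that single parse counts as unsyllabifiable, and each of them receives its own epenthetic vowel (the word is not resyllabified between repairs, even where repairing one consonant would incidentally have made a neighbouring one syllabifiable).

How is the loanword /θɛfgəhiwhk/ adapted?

The consonants /f/, /w/, /h/, /k/ cannot be parsed into a legal (C)V syllable (no codas are permitted; onsets are limited to one consonant).
Epenthesis after each stranded consonant: /f/ → /fɛ/, /w/ → /wi/, /h/ → /hi/, /k/ → /ki/.

θɛfɛgəhiwihiki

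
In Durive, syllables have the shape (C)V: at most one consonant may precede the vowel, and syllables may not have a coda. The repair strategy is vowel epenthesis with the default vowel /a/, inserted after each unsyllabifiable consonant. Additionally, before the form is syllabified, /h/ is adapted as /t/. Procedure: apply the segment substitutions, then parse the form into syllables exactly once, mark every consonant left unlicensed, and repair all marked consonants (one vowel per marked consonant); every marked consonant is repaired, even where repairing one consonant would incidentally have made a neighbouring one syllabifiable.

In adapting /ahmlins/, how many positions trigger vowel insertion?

After substitution the input is /atmlins/.
The unsyllabifiable consonants are /t/, /m/, /n/, /s/; each receives one epenthetic vowel.

4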